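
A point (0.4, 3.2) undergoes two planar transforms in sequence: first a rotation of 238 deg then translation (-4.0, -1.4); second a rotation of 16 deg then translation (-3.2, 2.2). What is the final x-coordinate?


After transform 1:
x1 = cos(238)*0.4 - sin(238)*3.2 + -4.0 = -1.4982
y1 = sin(238)*0.4 + cos(238)*3.2 + -1.4 = -3.435
After transform 2:
x2 = cos(16)*-1.4982 - sin(16)*-3.435 + -3.2
= -3.6934


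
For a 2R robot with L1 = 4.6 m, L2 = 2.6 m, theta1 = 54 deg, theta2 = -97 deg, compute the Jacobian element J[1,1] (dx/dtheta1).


J[1,1] = -L1*sin(t1) - L2*sin(t1+t2)
= -4.6*sin(54) - 2.6*sin(-43)
= -1.9483


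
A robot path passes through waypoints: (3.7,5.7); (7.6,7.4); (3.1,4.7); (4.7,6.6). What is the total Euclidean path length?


Segment lengths:
  seg1 = sqrt((3.9)^2 + (1.7)^2) = 4.2544
  seg2 = sqrt((-4.5)^2 + (-2.7)^2) = 5.2479
  seg3 = sqrt((1.6)^2 + (1.9)^2) = 2.4839
Total = 11.9862


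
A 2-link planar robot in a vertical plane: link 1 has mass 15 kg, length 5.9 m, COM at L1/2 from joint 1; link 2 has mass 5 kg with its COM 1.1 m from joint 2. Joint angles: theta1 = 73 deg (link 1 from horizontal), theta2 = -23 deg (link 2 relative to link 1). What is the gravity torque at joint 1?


Horizontal distance from joint 1 to link-1 COM:
  x_c1 = (L1/2)*cos(t1) = 2.95 * 0.2924 = 0.8625 m
Horizontal distance from joint 1 to link-2 COM:
  x_c2 = L1*cos(t1) + Lc2*cos(t1+t2)
       = 5.9*0.2924 + 1.1*0.6428 = 2.4321 m
tau1 = m1*g*x_c1 + m2*g*x_c2
     = 15*9.81*0.8625 + 5*9.81*2.4321
     = 126.9164 + 119.2925
     = 246.2089 Nm


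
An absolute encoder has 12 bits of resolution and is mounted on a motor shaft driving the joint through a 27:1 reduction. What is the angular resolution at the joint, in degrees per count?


counts = 2^12 = 4096
effective counts at joint = 4096 * 27 = 110592
resolution = 360 / 110592
= 0.0033 deg/count


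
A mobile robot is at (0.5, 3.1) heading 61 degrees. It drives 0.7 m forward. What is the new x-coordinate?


x_new = x0 + d*cos(theta)
= 0.5 + 0.7*cos(61)
= 0.5 + 0.3394
= 0.8394


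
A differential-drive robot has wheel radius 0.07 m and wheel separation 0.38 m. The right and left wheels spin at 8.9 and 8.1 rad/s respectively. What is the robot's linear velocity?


vR = r*wR = 0.07*8.9 = 0.623 m/s
vL = r*wL = 0.07*8.1 = 0.567 m/s
v = (vR+vL)/2 = 0.595 m/s
omega = (vR-vL)/L = 0.1474 rad/s
linear velocity = 0.595 m/s


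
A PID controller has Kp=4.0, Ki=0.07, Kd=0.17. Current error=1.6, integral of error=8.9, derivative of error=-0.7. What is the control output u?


u = Kp*e + Ki*int(e) + Kd*de/dt
= 4.0*1.6 + 0.07*8.9 + 0.17*(-0.7)
= 6.4 + 0.623 + -0.119
= 6.904


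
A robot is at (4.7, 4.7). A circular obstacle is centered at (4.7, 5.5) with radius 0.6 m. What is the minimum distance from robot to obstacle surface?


center_dist = sqrt((4.7-4.7)^2 + (4.7-5.5)^2)
= sqrt(0.0 + 0.64)
= 0.8
min_dist = center_dist - radius = 0.8 - 0.6 = 0.2 m


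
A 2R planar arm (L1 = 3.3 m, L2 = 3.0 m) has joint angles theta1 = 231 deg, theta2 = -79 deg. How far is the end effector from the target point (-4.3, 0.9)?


End effector via forward kinematics:
x = L1*cos(t1) + L2*cos(t1+t2) = -4.7256
y = L1*sin(t1) + L2*sin(t1+t2) = -1.1562
Distance to target:
d = sqrt((-4.3 - -4.7256)^2 + (0.9 - -1.1562)^2)
= sqrt(0.1811 + 4.2278)
= 2.0998 m


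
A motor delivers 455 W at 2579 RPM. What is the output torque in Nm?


omega = 2579 * 2*pi/60 = 270.0722 rad/s
tau = P / omega = 455 / 270.0722
= 1.6847 Nm


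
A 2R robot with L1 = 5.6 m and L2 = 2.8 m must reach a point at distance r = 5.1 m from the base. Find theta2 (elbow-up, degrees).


cos(theta2) = (r^2 - L1^2 - L2^2) / (2*L1*L2)
cos(theta2) = (26.01 - 31.36 - 7.84) / 31.36
cos(theta2) = -0.420599
theta2 = 114.8724 degrees


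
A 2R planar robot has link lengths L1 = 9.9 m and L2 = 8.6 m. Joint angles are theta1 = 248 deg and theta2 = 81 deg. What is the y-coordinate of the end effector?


Convert angles to radians: theta1 = 4.3284, theta2 = 1.4137
y = L1*sin(theta1) + L2*sin(theta1+theta2)
y = -9.1791 + -4.4293
y = -13.6084


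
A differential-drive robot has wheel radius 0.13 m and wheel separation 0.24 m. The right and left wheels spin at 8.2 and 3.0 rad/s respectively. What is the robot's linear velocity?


vR = r*wR = 0.13*8.2 = 1.066 m/s
vL = r*wL = 0.13*3.0 = 0.39 m/s
v = (vR+vL)/2 = 0.728 m/s
omega = (vR-vL)/L = 2.8167 rad/s
linear velocity = 0.728 m/s


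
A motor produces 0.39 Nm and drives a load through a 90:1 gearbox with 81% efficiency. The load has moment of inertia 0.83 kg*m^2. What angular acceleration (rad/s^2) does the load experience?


tau_out = tau_motor * N * eta
= 0.39 * 90 * 0.81 = 28.431 Nm
alpha = tau_out / I = 28.431 / 0.83
= 34.2542 rad/s^2


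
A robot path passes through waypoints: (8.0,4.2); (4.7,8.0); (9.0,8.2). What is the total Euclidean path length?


Segment lengths:
  seg1 = sqrt((-3.3)^2 + (3.8)^2) = 5.0329
  seg2 = sqrt((4.3)^2 + (0.2)^2) = 4.3046
Total = 9.3375


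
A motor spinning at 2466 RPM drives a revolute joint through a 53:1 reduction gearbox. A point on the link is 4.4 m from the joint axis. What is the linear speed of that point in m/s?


omega_motor = 2466 * 2*pi/60 = 258.2389 rad/s
omega_joint = omega_motor / 53 = 4.8724 rad/s
v = omega_joint * r = 4.8724 * 4.4
= 21.4387 m/s


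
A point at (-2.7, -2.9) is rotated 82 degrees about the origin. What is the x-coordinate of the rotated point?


x' = x*cos(theta) - y*sin(theta)
cos(82 deg) = 0.1392, sin(82 deg) = 0.9903
x' = -2.7 * 0.1392 - -2.9 * 0.9903
= -0.3758 - -2.8718
= 2.496


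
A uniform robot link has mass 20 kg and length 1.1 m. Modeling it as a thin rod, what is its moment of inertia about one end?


I = (1/3) * m * L^2
= (1/3) * 20 * 1.1^2
= 0.333333 * 20 * 1.21
= 8.0667 kg*m^2


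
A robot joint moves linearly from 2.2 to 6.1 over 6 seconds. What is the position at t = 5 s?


s = t/T = 5/6 = 0.8333
p(t) = p0 + (pf-p0)*s
= 2.2 + (6.1 - 2.2) * 0.8333
= 5.45


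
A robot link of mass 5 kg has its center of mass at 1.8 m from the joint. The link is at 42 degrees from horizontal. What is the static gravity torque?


tau = m*g*L*cos(angle)
= 5 * 9.81 * 1.8 * cos(42 deg)
= 5 * 9.81 * 1.8 * 0.7431
= 65.6123 Nm


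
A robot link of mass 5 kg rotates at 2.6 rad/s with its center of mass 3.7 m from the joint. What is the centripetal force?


F = m * omega^2 * r
= 5 * 2.6^2 * 3.7
= 5 * 6.76 * 3.7
= 125.06 N


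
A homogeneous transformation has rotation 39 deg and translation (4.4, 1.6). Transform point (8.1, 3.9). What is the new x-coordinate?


x' = cos(theta)*px - sin(theta)*py + tx
= 0.7771*8.1 - 0.6293*3.9 + 4.4
= 8.2405


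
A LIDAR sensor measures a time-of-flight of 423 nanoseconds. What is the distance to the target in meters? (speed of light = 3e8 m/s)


tof = 423 ns = 4.23e-07 s
dist = c * tof / 2
= 3e8 * 4.23e-07 / 2
= 63.45 m


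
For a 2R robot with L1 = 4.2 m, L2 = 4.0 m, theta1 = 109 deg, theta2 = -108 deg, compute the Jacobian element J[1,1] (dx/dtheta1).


J[1,1] = -L1*sin(t1) - L2*sin(t1+t2)
= -4.2*sin(109) - 4.0*sin(1)
= -4.041


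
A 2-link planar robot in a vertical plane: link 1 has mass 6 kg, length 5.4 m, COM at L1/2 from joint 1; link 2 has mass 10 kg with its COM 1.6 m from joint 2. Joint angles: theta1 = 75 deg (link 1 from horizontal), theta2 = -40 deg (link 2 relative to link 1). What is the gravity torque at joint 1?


Horizontal distance from joint 1 to link-1 COM:
  x_c1 = (L1/2)*cos(t1) = 2.7 * 0.2588 = 0.6988 m
Horizontal distance from joint 1 to link-2 COM:
  x_c2 = L1*cos(t1) + Lc2*cos(t1+t2)
       = 5.4*0.2588 + 1.6*0.8192 = 2.7083 m
tau1 = m1*g*x_c1 + m2*g*x_c2
     = 6*9.81*0.6988 + 10*9.81*2.7083
     = 41.132 + 265.6809
     = 306.8129 Nm


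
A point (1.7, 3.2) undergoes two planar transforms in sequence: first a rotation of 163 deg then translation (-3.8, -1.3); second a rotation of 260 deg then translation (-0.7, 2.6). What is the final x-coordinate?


After transform 1:
x1 = cos(163)*1.7 - sin(163)*3.2 + -3.8 = -6.3613
y1 = sin(163)*1.7 + cos(163)*3.2 + -1.3 = -3.8631
After transform 2:
x2 = cos(260)*-6.3613 - sin(260)*-3.8631 + -0.7
= -3.3998


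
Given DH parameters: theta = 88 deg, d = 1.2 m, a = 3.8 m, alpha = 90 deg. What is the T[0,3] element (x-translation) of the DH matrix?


T[0,3] = a * cos(theta)
= 3.8 * cos(88 deg)
= 3.8 * 0.0349
= 0.1326


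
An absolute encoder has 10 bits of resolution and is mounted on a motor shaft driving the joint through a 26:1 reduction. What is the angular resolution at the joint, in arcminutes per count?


counts = 2^10 = 1024
effective counts at joint = 1024 * 26 = 26624
resolution = 360*60 / 26624
= 0.8113 arcmin/count


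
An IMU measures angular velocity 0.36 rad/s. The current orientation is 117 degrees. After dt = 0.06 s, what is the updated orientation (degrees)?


delta_theta = w * dt = 0.36 * 0.06 = 0.0216 rad
= 1.2376 deg
theta_new = 117 + 1.2376 = 118.2376 deg


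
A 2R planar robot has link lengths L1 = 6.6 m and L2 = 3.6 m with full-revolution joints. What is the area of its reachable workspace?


r_max = L1 + L2 = 10.2 m
r_min = |L1 - L2| = 3.0 m
Area = pi*(r_max^2 - r_min^2)
= pi*(104.04 - 9.0)
= pi * 95.04
= 298.577 m^2


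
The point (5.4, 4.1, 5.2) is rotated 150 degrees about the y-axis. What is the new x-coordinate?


Rotation about y-axis: x' = x*cos(theta) + z*sin(theta)
= 5.4 * -0.866 + 5.2 * 0.5
= -2.0765


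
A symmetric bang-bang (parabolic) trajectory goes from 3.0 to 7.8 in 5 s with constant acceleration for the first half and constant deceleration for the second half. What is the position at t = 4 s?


Symmetric rest-to-rest: each phase covers (pf-p0)/2 in time T/2. 0.5*a*(T/2)^2 = (pf-p0)/2 => a = 4*(pf-p0)/T^2
a = 4*(7.8-3.0)/5^2 = 0.768
t = 4 is in the deceleration phase (t > T/2).
p = pf - 0.5*a*(T-t)^2 = 7.8 - 0.5*0.768*1^2
= 7.416


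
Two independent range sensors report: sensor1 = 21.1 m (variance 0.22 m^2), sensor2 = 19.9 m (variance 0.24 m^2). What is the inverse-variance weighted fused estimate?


w1 = (1/var1) / (1/var1 + 1/var2)
   = 4.5455 / (4.5455 + 4.1667) = 0.5217
w2 = 1 - w1 = 0.4783
fused = w1*s1 + w2*s2 = 11.0087 + 9.5174
= 20.5261 m


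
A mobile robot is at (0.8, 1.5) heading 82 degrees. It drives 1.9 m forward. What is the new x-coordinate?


x_new = x0 + d*cos(theta)
= 0.8 + 1.9*cos(82)
= 0.8 + 0.2644
= 1.0644


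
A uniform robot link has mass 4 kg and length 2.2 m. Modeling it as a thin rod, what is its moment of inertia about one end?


I = (1/3) * m * L^2
= (1/3) * 4 * 2.2^2
= 0.333333 * 4 * 4.84
= 6.4533 kg*m^2


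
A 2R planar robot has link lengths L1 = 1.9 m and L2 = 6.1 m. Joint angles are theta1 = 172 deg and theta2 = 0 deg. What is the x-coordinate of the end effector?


Convert angles to radians: theta1 = 3.002, theta2 = 0.0
x = L1*cos(theta1) + L2*cos(theta1+theta2)
x = -1.8815 + -6.0406
x = -7.9221


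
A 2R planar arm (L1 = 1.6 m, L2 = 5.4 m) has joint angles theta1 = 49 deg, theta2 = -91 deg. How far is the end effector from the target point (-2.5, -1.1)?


End effector via forward kinematics:
x = L1*cos(t1) + L2*cos(t1+t2) = 5.0627
y = L1*sin(t1) + L2*sin(t1+t2) = -2.4058
Distance to target:
d = sqrt((-2.5 - 5.0627)^2 + (-1.1 - -2.4058)^2)
= sqrt(57.1941 + 1.705)
= 7.6746 m


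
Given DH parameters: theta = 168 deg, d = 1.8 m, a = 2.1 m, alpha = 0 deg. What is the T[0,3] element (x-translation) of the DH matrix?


T[0,3] = a * cos(theta)
= 2.1 * cos(168 deg)
= 2.1 * -0.9781
= -2.0541


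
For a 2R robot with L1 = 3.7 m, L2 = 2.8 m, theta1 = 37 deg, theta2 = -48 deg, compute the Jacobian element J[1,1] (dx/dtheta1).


J[1,1] = -L1*sin(t1) - L2*sin(t1+t2)
= -3.7*sin(37) - 2.8*sin(-11)
= -1.6925


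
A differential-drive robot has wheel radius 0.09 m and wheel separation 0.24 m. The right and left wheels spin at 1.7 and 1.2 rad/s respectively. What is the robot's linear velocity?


vR = r*wR = 0.09*1.7 = 0.153 m/s
vL = r*wL = 0.09*1.2 = 0.108 m/s
v = (vR+vL)/2 = 0.1305 m/s
omega = (vR-vL)/L = 0.1875 rad/s
linear velocity = 0.1305 m/s


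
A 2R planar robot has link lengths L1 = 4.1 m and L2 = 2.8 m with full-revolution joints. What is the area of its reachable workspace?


r_max = L1 + L2 = 6.9 m
r_min = |L1 - L2| = 1.3 m
Area = pi*(r_max^2 - r_min^2)
= pi*(47.61 - 1.69)
= pi * 45.92
= 144.2619 m^2


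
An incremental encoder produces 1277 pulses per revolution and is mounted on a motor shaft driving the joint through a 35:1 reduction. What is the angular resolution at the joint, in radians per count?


counts per rev = 1277
effective counts at joint = 1277 * 35 = 44695
resolution = 2*pi / 44695
= 1.4058e-04 rad/count


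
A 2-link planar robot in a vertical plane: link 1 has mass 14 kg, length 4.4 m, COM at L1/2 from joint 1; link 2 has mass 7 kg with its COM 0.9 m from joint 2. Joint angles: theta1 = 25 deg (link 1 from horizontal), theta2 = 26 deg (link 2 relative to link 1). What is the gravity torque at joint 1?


Horizontal distance from joint 1 to link-1 COM:
  x_c1 = (L1/2)*cos(t1) = 2.2 * 0.9063 = 1.9939 m
Horizontal distance from joint 1 to link-2 COM:
  x_c2 = L1*cos(t1) + Lc2*cos(t1+t2)
       = 4.4*0.9063 + 0.9*0.6293 = 4.5541 m
tau1 = m1*g*x_c1 + m2*g*x_c2
     = 14*9.81*1.9939 + 7*9.81*4.5541
     = 273.8391 + 312.733
     = 586.5721 Nm


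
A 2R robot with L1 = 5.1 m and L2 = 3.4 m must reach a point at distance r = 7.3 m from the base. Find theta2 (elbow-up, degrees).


cos(theta2) = (r^2 - L1^2 - L2^2) / (2*L1*L2)
cos(theta2) = (53.29 - 26.01 - 11.56) / 34.68
cos(theta2) = 0.453287
theta2 = 63.0452 degrees


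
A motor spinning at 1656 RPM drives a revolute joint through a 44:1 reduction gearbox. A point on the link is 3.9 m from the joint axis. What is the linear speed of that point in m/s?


omega_motor = 1656 * 2*pi/60 = 173.4159 rad/s
omega_joint = omega_motor / 44 = 3.9413 rad/s
v = omega_joint * r = 3.9413 * 3.9
= 15.371 m/s


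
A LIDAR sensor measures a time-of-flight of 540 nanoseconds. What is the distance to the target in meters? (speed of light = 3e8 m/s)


tof = 540 ns = 5.4e-07 s
dist = c * tof / 2
= 3e8 * 5.4e-07 / 2
= 81.0 m


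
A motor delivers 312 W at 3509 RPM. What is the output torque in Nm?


omega = 3509 * 2*pi/60 = 367.4616 rad/s
tau = P / omega = 312 / 367.4616
= 0.8491 Nm


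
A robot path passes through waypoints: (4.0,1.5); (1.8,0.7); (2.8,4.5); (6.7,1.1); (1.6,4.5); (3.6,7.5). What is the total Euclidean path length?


Segment lengths:
  seg1 = sqrt((-2.2)^2 + (-0.8)^2) = 2.3409
  seg2 = sqrt((1.0)^2 + (3.8)^2) = 3.9294
  seg3 = sqrt((3.9)^2 + (-3.4)^2) = 5.174
  seg4 = sqrt((-5.1)^2 + (3.4)^2) = 6.1294
  seg5 = sqrt((2.0)^2 + (3.0)^2) = 3.6056
Total = 21.1793


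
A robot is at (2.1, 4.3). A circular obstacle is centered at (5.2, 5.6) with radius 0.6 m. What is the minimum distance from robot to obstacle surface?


center_dist = sqrt((2.1-5.2)^2 + (4.3-5.6)^2)
= sqrt(9.61 + 1.69)
= 3.3615
min_dist = center_dist - radius = 3.3615 - 0.6 = 2.7615 m


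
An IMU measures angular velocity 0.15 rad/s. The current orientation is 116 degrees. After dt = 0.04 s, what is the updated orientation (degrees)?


delta_theta = w * dt = 0.15 * 0.04 = 0.006 rad
= 0.3438 deg
theta_new = 116 + 0.3438 = 116.3438 deg


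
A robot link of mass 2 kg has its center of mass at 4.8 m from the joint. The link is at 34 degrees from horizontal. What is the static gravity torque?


tau = m*g*L*cos(angle)
= 2 * 9.81 * 4.8 * cos(34 deg)
= 2 * 9.81 * 4.8 * 0.829
= 78.0754 Nm


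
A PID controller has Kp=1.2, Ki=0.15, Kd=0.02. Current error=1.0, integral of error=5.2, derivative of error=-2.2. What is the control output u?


u = Kp*e + Ki*int(e) + Kd*de/dt
= 1.2*1.0 + 0.15*5.2 + 0.02*(-2.2)
= 1.2 + 0.78 + -0.044
= 1.936


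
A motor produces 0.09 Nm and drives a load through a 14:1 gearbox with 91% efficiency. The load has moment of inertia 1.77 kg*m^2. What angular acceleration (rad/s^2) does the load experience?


tau_out = tau_motor * N * eta
= 0.09 * 14 * 0.91 = 1.1466 Nm
alpha = tau_out / I = 1.1466 / 1.77
= 0.6478 rad/s^2


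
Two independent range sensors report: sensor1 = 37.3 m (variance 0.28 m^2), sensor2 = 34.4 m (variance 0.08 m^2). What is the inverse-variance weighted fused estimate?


w1 = (1/var1) / (1/var1 + 1/var2)
   = 3.5714 / (3.5714 + 12.5) = 0.2222
w2 = 1 - w1 = 0.7778
fused = w1*s1 + w2*s2 = 8.2889 + 26.7556
= 35.0444 m


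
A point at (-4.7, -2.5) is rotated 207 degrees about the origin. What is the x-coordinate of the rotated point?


x' = x*cos(theta) - y*sin(theta)
cos(207 deg) = -0.891, sin(207 deg) = -0.454
x' = -4.7 * -0.891 - -2.5 * -0.454
= 4.1877 - 1.135
= 3.0528


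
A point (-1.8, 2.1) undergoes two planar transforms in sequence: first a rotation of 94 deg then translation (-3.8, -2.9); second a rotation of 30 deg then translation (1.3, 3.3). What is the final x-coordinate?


After transform 1:
x1 = cos(94)*-1.8 - sin(94)*2.1 + -3.8 = -5.7693
y1 = sin(94)*-1.8 + cos(94)*2.1 + -2.9 = -4.8421
After transform 2:
x2 = cos(30)*-5.7693 - sin(30)*-4.8421 + 1.3
= -1.2753


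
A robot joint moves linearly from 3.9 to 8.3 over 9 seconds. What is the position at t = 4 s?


s = t/T = 4/9 = 0.4444
p(t) = p0 + (pf-p0)*s
= 3.9 + (8.3 - 3.9) * 0.4444
= 5.8556


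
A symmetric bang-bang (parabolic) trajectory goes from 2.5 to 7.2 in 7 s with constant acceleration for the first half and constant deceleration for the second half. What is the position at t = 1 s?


Symmetric rest-to-rest: each phase covers (pf-p0)/2 in time T/2. 0.5*a*(T/2)^2 = (pf-p0)/2 => a = 4*(pf-p0)/T^2
a = 4*(7.2-2.5)/7^2 = 0.3837
t = 1 is in the acceleration phase (t <= T/2).
p = p0 + 0.5*a*t^2 = 2.5 + 0.5*0.3837*1^2
= 2.6918


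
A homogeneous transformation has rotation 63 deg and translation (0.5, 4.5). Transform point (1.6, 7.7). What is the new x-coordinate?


x' = cos(theta)*px - sin(theta)*py + tx
= 0.454*1.6 - 0.891*7.7 + 0.5
= -5.6344


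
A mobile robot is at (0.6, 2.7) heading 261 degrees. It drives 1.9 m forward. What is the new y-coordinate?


y_new = y0 + d*sin(theta)
= 2.7 + 1.9*sin(261)
= 2.7 + -1.8766
= 0.8234


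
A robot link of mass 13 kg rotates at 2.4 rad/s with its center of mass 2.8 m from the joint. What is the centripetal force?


F = m * omega^2 * r
= 13 * 2.4^2 * 2.8
= 13 * 5.76 * 2.8
= 209.664 N


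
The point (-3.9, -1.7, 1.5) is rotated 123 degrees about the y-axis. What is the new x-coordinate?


Rotation about y-axis: x' = x*cos(theta) + z*sin(theta)
= -3.9 * -0.5446 + 1.5 * 0.8387
= 3.3821


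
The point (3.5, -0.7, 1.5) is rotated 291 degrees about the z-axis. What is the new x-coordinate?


Rotation about z-axis: x' = x*cos(theta) - y*sin(theta)
= 3.5 * 0.3584 - -0.7 * -0.9336
= 0.6008


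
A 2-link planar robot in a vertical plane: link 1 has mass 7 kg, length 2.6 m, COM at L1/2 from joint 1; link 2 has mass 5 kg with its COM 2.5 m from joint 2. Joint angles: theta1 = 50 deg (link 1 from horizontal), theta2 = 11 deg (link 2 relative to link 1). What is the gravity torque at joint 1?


Horizontal distance from joint 1 to link-1 COM:
  x_c1 = (L1/2)*cos(t1) = 1.3 * 0.6428 = 0.8356 m
Horizontal distance from joint 1 to link-2 COM:
  x_c2 = L1*cos(t1) + Lc2*cos(t1+t2)
       = 2.6*0.6428 + 2.5*0.4848 = 2.8833 m
tau1 = m1*g*x_c1 + m2*g*x_c2
     = 7*9.81*0.8356 + 5*9.81*2.8833
     = 57.3823 + 141.4245
     = 198.8068 Nm


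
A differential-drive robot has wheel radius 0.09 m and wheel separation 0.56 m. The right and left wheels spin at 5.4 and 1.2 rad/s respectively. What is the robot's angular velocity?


vR = r*wR = 0.09*5.4 = 0.486 m/s
vL = r*wL = 0.09*1.2 = 0.108 m/s
v = (vR+vL)/2 = 0.297 m/s
omega = (vR-vL)/L = 0.675 rad/s
angular velocity = 0.675 rad/s


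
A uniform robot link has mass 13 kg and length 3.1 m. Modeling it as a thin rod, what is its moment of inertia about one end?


I = (1/3) * m * L^2
= (1/3) * 13 * 3.1^2
= 0.333333 * 13 * 9.61
= 41.6433 kg*m^2


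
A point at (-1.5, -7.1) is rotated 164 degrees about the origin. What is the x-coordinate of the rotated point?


x' = x*cos(theta) - y*sin(theta)
cos(164 deg) = -0.9613, sin(164 deg) = 0.2756
x' = -1.5 * -0.9613 - -7.1 * 0.2756
= 1.4419 - -1.957
= 3.3989


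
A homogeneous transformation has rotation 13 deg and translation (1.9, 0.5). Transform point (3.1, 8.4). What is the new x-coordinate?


x' = cos(theta)*px - sin(theta)*py + tx
= 0.9744*3.1 - 0.225*8.4 + 1.9
= 3.031


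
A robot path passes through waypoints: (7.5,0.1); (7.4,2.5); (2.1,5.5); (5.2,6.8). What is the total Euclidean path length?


Segment lengths:
  seg1 = sqrt((-0.1)^2 + (2.4)^2) = 2.4021
  seg2 = sqrt((-5.3)^2 + (3.0)^2) = 6.0902
  seg3 = sqrt((3.1)^2 + (1.3)^2) = 3.3615
Total = 11.8538


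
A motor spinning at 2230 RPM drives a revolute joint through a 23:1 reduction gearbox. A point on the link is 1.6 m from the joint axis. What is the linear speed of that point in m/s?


omega_motor = 2230 * 2*pi/60 = 233.5251 rad/s
omega_joint = omega_motor / 23 = 10.1533 rad/s
v = omega_joint * r = 10.1533 * 1.6
= 16.2452 m/s


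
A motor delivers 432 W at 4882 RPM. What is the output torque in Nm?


omega = 4882 * 2*pi/60 = 511.2418 rad/s
tau = P / omega = 432 / 511.2418
= 0.845 Nm


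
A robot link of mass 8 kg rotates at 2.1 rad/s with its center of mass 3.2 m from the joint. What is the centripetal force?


F = m * omega^2 * r
= 8 * 2.1^2 * 3.2
= 8 * 4.41 * 3.2
= 112.896 N


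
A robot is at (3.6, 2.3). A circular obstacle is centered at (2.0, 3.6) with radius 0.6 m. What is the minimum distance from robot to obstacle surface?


center_dist = sqrt((3.6-2.0)^2 + (2.3-3.6)^2)
= sqrt(2.56 + 1.69)
= 2.0616
min_dist = center_dist - radius = 2.0616 - 0.6 = 1.4616 m


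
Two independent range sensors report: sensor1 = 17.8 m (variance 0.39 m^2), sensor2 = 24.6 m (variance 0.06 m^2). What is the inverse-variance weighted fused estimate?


w1 = (1/var1) / (1/var1 + 1/var2)
   = 2.5641 / (2.5641 + 16.6667) = 0.1333
w2 = 1 - w1 = 0.8667
fused = w1*s1 + w2*s2 = 2.3733 + 21.32
= 23.6933 m


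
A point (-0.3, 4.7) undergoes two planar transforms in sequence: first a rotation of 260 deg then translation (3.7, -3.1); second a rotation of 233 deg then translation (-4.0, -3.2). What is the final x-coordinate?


After transform 1:
x1 = cos(260)*-0.3 - sin(260)*4.7 + 3.7 = 8.3807
y1 = sin(260)*-0.3 + cos(260)*4.7 + -3.1 = -3.6207
After transform 2:
x2 = cos(233)*8.3807 - sin(233)*-3.6207 + -4.0
= -11.9352


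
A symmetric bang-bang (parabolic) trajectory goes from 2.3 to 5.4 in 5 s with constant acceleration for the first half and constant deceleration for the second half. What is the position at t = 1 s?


Symmetric rest-to-rest: each phase covers (pf-p0)/2 in time T/2. 0.5*a*(T/2)^2 = (pf-p0)/2 => a = 4*(pf-p0)/T^2
a = 4*(5.4-2.3)/5^2 = 0.496
t = 1 is in the acceleration phase (t <= T/2).
p = p0 + 0.5*a*t^2 = 2.3 + 0.5*0.496*1^2
= 2.548


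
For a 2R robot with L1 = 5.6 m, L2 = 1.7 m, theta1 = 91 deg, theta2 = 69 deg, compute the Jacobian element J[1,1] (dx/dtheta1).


J[1,1] = -L1*sin(t1) - L2*sin(t1+t2)
= -5.6*sin(91) - 1.7*sin(160)
= -6.1806


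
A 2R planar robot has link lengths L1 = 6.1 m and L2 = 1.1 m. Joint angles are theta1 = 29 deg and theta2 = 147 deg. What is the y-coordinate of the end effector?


Convert angles to radians: theta1 = 0.5061, theta2 = 2.5656
y = L1*sin(theta1) + L2*sin(theta1+theta2)
y = 2.9573 + 0.0767
y = 3.0341


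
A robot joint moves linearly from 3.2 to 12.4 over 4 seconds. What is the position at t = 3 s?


s = t/T = 3/4 = 0.75
p(t) = p0 + (pf-p0)*s
= 3.2 + (12.4 - 3.2) * 0.75
= 10.1


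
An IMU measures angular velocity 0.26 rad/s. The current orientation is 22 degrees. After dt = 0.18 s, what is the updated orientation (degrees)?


delta_theta = w * dt = 0.26 * 0.18 = 0.0468 rad
= 2.6814 deg
theta_new = 22 + 2.6814 = 24.6814 deg


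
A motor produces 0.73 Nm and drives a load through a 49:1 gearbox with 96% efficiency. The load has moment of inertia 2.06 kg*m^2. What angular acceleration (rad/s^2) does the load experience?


tau_out = tau_motor * N * eta
= 0.73 * 49 * 0.96 = 34.3392 Nm
alpha = tau_out / I = 34.3392 / 2.06
= 16.6695 rad/s^2


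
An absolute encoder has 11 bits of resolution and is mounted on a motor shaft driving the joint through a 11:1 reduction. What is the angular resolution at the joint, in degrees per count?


counts = 2^11 = 2048
effective counts at joint = 2048 * 11 = 22528
resolution = 360 / 22528
= 0.016 deg/count


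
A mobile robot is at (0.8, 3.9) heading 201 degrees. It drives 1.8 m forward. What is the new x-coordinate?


x_new = x0 + d*cos(theta)
= 0.8 + 1.8*cos(201)
= 0.8 + -1.6804
= -0.8804


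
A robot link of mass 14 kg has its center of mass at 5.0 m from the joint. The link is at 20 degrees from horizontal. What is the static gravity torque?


tau = m*g*L*cos(angle)
= 14 * 9.81 * 5.0 * cos(20 deg)
= 14 * 9.81 * 5.0 * 0.9397
= 645.2869 Nm


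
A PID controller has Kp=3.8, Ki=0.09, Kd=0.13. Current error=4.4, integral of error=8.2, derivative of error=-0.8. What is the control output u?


u = Kp*e + Ki*int(e) + Kd*de/dt
= 3.8*4.4 + 0.09*8.2 + 0.13*(-0.8)
= 16.72 + 0.738 + -0.104
= 17.354


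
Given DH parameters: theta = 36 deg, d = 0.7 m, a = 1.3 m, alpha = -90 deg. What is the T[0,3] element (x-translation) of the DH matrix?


T[0,3] = a * cos(theta)
= 1.3 * cos(36 deg)
= 1.3 * 0.809
= 1.0517


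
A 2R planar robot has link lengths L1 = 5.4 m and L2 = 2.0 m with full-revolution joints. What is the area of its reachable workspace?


r_max = L1 + L2 = 7.4 m
r_min = |L1 - L2| = 3.4 m
Area = pi*(r_max^2 - r_min^2)
= pi*(54.76 - 11.56)
= pi * 43.2
= 135.7168 m^2


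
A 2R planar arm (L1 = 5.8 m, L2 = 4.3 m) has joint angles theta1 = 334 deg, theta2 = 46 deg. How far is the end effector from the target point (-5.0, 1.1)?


End effector via forward kinematics:
x = L1*cos(t1) + L2*cos(t1+t2) = 9.2537
y = L1*sin(t1) + L2*sin(t1+t2) = -1.0719
Distance to target:
d = sqrt((-5.0 - 9.2537)^2 + (1.1 - -1.0719)^2)
= sqrt(203.1675 + 4.717)
= 14.4182 m


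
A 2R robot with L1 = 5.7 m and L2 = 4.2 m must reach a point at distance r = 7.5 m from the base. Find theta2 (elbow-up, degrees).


cos(theta2) = (r^2 - L1^2 - L2^2) / (2*L1*L2)
cos(theta2) = (56.25 - 32.49 - 17.64) / 47.88
cos(theta2) = 0.12782
theta2 = 82.6564 degrees


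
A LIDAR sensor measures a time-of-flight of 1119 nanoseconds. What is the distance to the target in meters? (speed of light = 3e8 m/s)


tof = 1119 ns = 1.119e-06 s
dist = c * tof / 2
= 3e8 * 1.119e-06 / 2
= 167.85 m


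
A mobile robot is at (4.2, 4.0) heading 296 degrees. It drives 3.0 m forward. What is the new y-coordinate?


y_new = y0 + d*sin(theta)
= 4.0 + 3.0*sin(296)
= 4.0 + -2.6964
= 1.3036


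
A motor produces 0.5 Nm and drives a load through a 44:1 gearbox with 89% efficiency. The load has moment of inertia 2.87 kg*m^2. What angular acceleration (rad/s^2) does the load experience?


tau_out = tau_motor * N * eta
= 0.5 * 44 * 0.89 = 19.58 Nm
alpha = tau_out / I = 19.58 / 2.87
= 6.8223 rad/s^2


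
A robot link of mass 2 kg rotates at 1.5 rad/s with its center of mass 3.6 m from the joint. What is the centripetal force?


F = m * omega^2 * r
= 2 * 1.5^2 * 3.6
= 2 * 2.25 * 3.6
= 16.2 N


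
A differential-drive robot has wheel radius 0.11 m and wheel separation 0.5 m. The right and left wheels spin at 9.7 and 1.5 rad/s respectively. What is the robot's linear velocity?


vR = r*wR = 0.11*9.7 = 1.067 m/s
vL = r*wL = 0.11*1.5 = 0.165 m/s
v = (vR+vL)/2 = 0.616 m/s
omega = (vR-vL)/L = 1.804 rad/s
linear velocity = 0.616 m/s


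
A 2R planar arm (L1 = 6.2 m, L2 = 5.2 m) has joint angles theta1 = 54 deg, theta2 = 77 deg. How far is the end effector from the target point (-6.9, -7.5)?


End effector via forward kinematics:
x = L1*cos(t1) + L2*cos(t1+t2) = 0.2328
y = L1*sin(t1) + L2*sin(t1+t2) = 8.9404
Distance to target:
d = sqrt((-6.9 - 0.2328)^2 + (-7.5 - 8.9404)^2)
= sqrt(50.8763 + 270.2866)
= 17.921 m


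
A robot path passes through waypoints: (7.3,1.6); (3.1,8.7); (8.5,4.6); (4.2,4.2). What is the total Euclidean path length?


Segment lengths:
  seg1 = sqrt((-4.2)^2 + (7.1)^2) = 8.2492
  seg2 = sqrt((5.4)^2 + (-4.1)^2) = 6.7801
  seg3 = sqrt((-4.3)^2 + (-0.4)^2) = 4.3186
Total = 19.3479


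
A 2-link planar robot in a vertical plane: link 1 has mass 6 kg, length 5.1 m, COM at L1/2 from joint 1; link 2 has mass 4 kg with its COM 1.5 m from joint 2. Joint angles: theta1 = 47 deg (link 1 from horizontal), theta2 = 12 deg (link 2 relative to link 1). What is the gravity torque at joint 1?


Horizontal distance from joint 1 to link-1 COM:
  x_c1 = (L1/2)*cos(t1) = 2.55 * 0.682 = 1.7391 m
Horizontal distance from joint 1 to link-2 COM:
  x_c2 = L1*cos(t1) + Lc2*cos(t1+t2)
       = 5.1*0.682 + 1.5*0.515 = 4.2507 m
tau1 = m1*g*x_c1 + m2*g*x_c2
     = 6*9.81*1.7391 + 4*9.81*4.2507
     = 102.3632 + 166.7994
     = 269.1626 Nm


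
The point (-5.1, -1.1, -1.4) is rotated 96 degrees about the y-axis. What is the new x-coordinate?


Rotation about y-axis: x' = x*cos(theta) + z*sin(theta)
= -5.1 * -0.1045 + -1.4 * 0.9945
= -0.8592


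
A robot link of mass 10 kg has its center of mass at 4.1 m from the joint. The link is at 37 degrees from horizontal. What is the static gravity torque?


tau = m*g*L*cos(angle)
= 10 * 9.81 * 4.1 * cos(37 deg)
= 10 * 9.81 * 4.1 * 0.7986
= 321.2192 Nm


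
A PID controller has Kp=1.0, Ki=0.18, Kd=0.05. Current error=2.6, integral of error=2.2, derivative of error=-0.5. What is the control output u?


u = Kp*e + Ki*int(e) + Kd*de/dt
= 1.0*2.6 + 0.18*2.2 + 0.05*(-0.5)
= 2.6 + 0.396 + -0.025
= 2.971


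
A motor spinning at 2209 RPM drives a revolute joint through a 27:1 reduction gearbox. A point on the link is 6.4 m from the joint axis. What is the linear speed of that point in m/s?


omega_motor = 2209 * 2*pi/60 = 231.3259 rad/s
omega_joint = omega_motor / 27 = 8.5676 rad/s
v = omega_joint * r = 8.5676 * 6.4
= 54.8328 m/s


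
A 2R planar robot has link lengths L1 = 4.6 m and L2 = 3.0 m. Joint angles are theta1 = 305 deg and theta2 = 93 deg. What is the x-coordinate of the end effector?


Convert angles to radians: theta1 = 5.3233, theta2 = 1.6232
x = L1*cos(theta1) + L2*cos(theta1+theta2)
x = 2.6385 + 2.364
x = 5.0025


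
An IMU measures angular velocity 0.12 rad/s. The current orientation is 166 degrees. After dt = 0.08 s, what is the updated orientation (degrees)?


delta_theta = w * dt = 0.12 * 0.08 = 0.0096 rad
= 0.55 deg
theta_new = 166 + 0.55 = 166.55 deg


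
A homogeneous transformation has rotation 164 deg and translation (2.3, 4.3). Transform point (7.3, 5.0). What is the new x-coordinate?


x' = cos(theta)*px - sin(theta)*py + tx
= -0.9613*7.3 - 0.2756*5.0 + 2.3
= -6.0954


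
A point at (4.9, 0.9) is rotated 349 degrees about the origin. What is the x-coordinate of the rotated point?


x' = x*cos(theta) - y*sin(theta)
cos(349 deg) = 0.9816, sin(349 deg) = -0.1908
x' = 4.9 * 0.9816 - 0.9 * -0.1908
= 4.81 - -0.1717
= 4.9817


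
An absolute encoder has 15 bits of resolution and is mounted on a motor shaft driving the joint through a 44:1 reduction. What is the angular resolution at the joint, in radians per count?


counts = 2^15 = 32768
effective counts at joint = 32768 * 44 = 1441792
resolution = 2*pi / 1441792
= 4.3579e-06 rad/count


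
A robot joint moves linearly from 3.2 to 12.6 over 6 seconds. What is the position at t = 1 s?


s = t/T = 1/6 = 0.1667
p(t) = p0 + (pf-p0)*s
= 3.2 + (12.6 - 3.2) * 0.1667
= 4.7667


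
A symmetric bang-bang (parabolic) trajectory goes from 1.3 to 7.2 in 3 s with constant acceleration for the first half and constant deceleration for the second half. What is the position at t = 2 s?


Symmetric rest-to-rest: each phase covers (pf-p0)/2 in time T/2. 0.5*a*(T/2)^2 = (pf-p0)/2 => a = 4*(pf-p0)/T^2
a = 4*(7.2-1.3)/3^2 = 2.6222
t = 2 is in the deceleration phase (t > T/2).
p = pf - 0.5*a*(T-t)^2 = 7.2 - 0.5*2.6222*1^2
= 5.8889


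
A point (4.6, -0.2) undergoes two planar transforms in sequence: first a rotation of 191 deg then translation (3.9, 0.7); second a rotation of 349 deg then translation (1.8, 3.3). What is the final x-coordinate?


After transform 1:
x1 = cos(191)*4.6 - sin(191)*-0.2 + 3.9 = -0.6536
y1 = sin(191)*4.6 + cos(191)*-0.2 + 0.7 = 0.0186
After transform 2:
x2 = cos(349)*-0.6536 - sin(349)*0.0186 + 1.8
= 1.1619


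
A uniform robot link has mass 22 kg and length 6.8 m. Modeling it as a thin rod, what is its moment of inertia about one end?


I = (1/3) * m * L^2
= (1/3) * 22 * 6.8^2
= 0.333333 * 22 * 46.24
= 339.0933 kg*m^2


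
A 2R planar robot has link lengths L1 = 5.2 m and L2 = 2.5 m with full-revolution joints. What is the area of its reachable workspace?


r_max = L1 + L2 = 7.7 m
r_min = |L1 - L2| = 2.7 m
Area = pi*(r_max^2 - r_min^2)
= pi*(59.29 - 7.29)
= pi * 52.0
= 163.3628 m^2


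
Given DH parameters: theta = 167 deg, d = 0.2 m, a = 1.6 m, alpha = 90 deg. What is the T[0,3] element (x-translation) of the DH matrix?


T[0,3] = a * cos(theta)
= 1.6 * cos(167 deg)
= 1.6 * -0.9744
= -1.559


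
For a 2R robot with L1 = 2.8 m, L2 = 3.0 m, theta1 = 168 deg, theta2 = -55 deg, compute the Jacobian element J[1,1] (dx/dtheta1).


J[1,1] = -L1*sin(t1) - L2*sin(t1+t2)
= -2.8*sin(168) - 3.0*sin(113)
= -3.3437


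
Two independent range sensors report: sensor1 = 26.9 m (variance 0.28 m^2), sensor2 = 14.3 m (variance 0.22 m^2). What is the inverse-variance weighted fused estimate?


w1 = (1/var1) / (1/var1 + 1/var2)
   = 3.5714 / (3.5714 + 4.5455) = 0.44
w2 = 1 - w1 = 0.56
fused = w1*s1 + w2*s2 = 11.836 + 8.008
= 19.844 m


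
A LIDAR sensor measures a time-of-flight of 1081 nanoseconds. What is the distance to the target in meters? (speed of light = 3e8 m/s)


tof = 1081 ns = 1.081e-06 s
dist = c * tof / 2
= 3e8 * 1.081e-06 / 2
= 162.15 m


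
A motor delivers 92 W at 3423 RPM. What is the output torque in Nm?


omega = 3423 * 2*pi/60 = 358.4557 rad/s
tau = P / omega = 92 / 358.4557
= 0.2567 Nm


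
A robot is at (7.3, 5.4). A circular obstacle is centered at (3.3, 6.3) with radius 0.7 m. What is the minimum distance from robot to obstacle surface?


center_dist = sqrt((7.3-3.3)^2 + (5.4-6.3)^2)
= sqrt(16.0 + 0.81)
= 4.1
min_dist = center_dist - radius = 4.1 - 0.7 = 3.4 m


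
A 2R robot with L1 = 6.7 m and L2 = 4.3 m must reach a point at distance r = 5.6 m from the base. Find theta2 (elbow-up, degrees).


cos(theta2) = (r^2 - L1^2 - L2^2) / (2*L1*L2)
cos(theta2) = (31.36 - 44.89 - 18.49) / 57.62
cos(theta2) = -0.55571
theta2 = 123.7596 degrees


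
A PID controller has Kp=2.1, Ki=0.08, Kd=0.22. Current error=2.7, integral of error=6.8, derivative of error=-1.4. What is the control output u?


u = Kp*e + Ki*int(e) + Kd*de/dt
= 2.1*2.7 + 0.08*6.8 + 0.22*(-1.4)
= 5.67 + 0.544 + -0.308
= 5.906


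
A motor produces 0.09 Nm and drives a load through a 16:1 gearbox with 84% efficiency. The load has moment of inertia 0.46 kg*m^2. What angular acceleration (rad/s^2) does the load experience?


tau_out = tau_motor * N * eta
= 0.09 * 16 * 0.84 = 1.2096 Nm
alpha = tau_out / I = 1.2096 / 0.46
= 2.6296 rad/s^2


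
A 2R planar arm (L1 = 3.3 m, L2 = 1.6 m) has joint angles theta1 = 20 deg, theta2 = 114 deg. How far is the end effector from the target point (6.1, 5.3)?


End effector via forward kinematics:
x = L1*cos(t1) + L2*cos(t1+t2) = 1.9895
y = L1*sin(t1) + L2*sin(t1+t2) = 2.2796
Distance to target:
d = sqrt((6.1 - 1.9895)^2 + (5.3 - 2.2796)^2)
= sqrt(16.8959 + 9.1228)
= 5.1009 m


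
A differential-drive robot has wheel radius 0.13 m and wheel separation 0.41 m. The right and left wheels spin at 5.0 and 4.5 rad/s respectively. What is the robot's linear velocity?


vR = r*wR = 0.13*5.0 = 0.65 m/s
vL = r*wL = 0.13*4.5 = 0.585 m/s
v = (vR+vL)/2 = 0.6175 m/s
omega = (vR-vL)/L = 0.1585 rad/s
linear velocity = 0.6175 m/s


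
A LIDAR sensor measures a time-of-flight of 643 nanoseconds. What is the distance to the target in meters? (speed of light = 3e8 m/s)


tof = 643 ns = 6.43e-07 s
dist = c * tof / 2
= 3e8 * 6.43e-07 / 2
= 96.45 m


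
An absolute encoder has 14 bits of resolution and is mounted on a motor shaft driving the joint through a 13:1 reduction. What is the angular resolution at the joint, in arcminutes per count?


counts = 2^14 = 16384
effective counts at joint = 16384 * 13 = 212992
resolution = 360*60 / 212992
= 0.1014 arcmin/count


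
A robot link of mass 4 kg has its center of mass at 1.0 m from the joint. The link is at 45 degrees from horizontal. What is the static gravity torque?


tau = m*g*L*cos(angle)
= 4 * 9.81 * 1.0 * cos(45 deg)
= 4 * 9.81 * 1.0 * 0.7071
= 27.7469 Nm


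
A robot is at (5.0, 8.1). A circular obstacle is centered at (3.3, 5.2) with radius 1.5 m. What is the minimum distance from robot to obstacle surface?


center_dist = sqrt((5.0-3.3)^2 + (8.1-5.2)^2)
= sqrt(2.89 + 8.41)
= 3.3615
min_dist = center_dist - radius = 3.3615 - 1.5 = 1.8615 m


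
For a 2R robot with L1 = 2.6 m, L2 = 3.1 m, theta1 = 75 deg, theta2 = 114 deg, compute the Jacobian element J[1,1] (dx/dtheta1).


J[1,1] = -L1*sin(t1) - L2*sin(t1+t2)
= -2.6*sin(75) - 3.1*sin(189)
= -2.0265


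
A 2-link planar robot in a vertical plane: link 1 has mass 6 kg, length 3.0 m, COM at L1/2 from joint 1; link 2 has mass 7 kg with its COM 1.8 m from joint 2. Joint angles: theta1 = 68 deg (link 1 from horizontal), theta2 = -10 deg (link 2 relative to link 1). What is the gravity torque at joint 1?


Horizontal distance from joint 1 to link-1 COM:
  x_c1 = (L1/2)*cos(t1) = 1.5 * 0.3746 = 0.5619 m
Horizontal distance from joint 1 to link-2 COM:
  x_c2 = L1*cos(t1) + Lc2*cos(t1+t2)
       = 3.0*0.3746 + 1.8*0.5299 = 2.0777 m
tau1 = m1*g*x_c1 + m2*g*x_c2
     = 6*9.81*0.5619 + 7*9.81*2.0777
     = 33.074 + 142.6739
     = 175.7479 Nm


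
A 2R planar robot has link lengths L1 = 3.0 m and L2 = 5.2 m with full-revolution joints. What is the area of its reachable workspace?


r_max = L1 + L2 = 8.2 m
r_min = |L1 - L2| = 2.2 m
Area = pi*(r_max^2 - r_min^2)
= pi*(67.24 - 4.84)
= pi * 62.4
= 196.0354 m^2


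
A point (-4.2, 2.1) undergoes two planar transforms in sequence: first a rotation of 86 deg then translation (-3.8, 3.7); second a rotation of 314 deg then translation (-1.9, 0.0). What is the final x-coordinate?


After transform 1:
x1 = cos(86)*-4.2 - sin(86)*2.1 + -3.8 = -6.1879
y1 = sin(86)*-4.2 + cos(86)*2.1 + 3.7 = -0.3433
After transform 2:
x2 = cos(314)*-6.1879 - sin(314)*-0.3433 + -1.9
= -6.4454


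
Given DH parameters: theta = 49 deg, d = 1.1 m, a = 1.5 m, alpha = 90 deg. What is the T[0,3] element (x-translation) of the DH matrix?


T[0,3] = a * cos(theta)
= 1.5 * cos(49 deg)
= 1.5 * 0.6561
= 0.9841


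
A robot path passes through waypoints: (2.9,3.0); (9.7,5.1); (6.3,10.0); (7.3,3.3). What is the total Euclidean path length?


Segment lengths:
  seg1 = sqrt((6.8)^2 + (2.1)^2) = 7.1169
  seg2 = sqrt((-3.4)^2 + (4.9)^2) = 5.9641
  seg3 = sqrt((1.0)^2 + (-6.7)^2) = 6.7742
Total = 19.8552


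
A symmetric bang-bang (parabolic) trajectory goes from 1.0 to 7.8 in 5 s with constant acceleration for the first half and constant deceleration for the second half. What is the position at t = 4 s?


Symmetric rest-to-rest: each phase covers (pf-p0)/2 in time T/2. 0.5*a*(T/2)^2 = (pf-p0)/2 => a = 4*(pf-p0)/T^2
a = 4*(7.8-1.0)/5^2 = 1.088
t = 4 is in the deceleration phase (t > T/2).
p = pf - 0.5*a*(T-t)^2 = 7.8 - 0.5*1.088*1^2
= 7.256


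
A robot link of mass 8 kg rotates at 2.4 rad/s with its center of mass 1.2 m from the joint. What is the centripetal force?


F = m * omega^2 * r
= 8 * 2.4^2 * 1.2
= 8 * 5.76 * 1.2
= 55.296 N
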